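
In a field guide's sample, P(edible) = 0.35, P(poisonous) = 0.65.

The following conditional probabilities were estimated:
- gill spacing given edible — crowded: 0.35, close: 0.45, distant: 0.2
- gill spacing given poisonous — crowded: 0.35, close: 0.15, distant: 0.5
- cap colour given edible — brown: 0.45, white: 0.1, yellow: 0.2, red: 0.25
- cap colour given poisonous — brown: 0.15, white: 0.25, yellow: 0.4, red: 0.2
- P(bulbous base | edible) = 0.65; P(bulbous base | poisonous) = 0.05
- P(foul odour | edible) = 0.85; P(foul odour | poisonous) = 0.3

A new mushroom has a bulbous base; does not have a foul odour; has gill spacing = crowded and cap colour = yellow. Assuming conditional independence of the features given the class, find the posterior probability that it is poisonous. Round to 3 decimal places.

edible: 0.35 × 0.35 × 0.2 × 0.65 × (1−0.85) = 0.00238875
poisonous: 0.65 × 0.35 × 0.4 × 0.05 × (1−0.3) = 0.003185
P(poisonous | x) = 0.003185 / 0.00557375 ≈ 0.571

0.571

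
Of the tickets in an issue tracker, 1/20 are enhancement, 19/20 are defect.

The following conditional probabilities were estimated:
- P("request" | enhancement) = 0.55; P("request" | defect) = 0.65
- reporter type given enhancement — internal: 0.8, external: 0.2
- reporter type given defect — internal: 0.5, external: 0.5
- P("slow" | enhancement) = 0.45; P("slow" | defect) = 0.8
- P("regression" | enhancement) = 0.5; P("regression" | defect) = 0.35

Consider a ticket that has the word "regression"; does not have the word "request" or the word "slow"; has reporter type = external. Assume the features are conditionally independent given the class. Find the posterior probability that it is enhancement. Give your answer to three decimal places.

0.096

enhancement: 0.05 × (1−0.55) × 0.2 × (1−0.45) × 0.5 = 0.0012375
defect: 0.95 × (1−0.65) × 0.5 × (1−0.8) × 0.35 = 0.0116375
P(enhancement | x) = 0.0012375 / 0.012875 ≈ 0.096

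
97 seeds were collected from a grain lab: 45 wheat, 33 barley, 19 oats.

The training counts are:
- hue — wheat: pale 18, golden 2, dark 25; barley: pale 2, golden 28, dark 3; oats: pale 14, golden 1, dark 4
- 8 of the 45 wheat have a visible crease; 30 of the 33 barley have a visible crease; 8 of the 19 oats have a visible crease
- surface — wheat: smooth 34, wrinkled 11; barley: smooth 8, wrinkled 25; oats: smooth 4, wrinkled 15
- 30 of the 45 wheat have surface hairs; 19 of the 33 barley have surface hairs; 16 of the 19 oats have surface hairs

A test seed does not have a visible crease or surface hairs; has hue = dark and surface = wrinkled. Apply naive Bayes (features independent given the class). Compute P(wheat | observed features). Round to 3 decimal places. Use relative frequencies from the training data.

wheat: (45/97) × (25/45) × (37/45) × (11/45) × (15/45) ≈ 0.017267
barley: (33/97) × (3/33) × (3/33) × (25/33) × (14/33) ≈ 0.000903643
oats: (19/97) × (4/19) × (11/19) × (15/19) × (3/19) ≈ 0.002976
P(wheat | x) = 0.017267 / 0.021146643 ≈ 0.817

0.817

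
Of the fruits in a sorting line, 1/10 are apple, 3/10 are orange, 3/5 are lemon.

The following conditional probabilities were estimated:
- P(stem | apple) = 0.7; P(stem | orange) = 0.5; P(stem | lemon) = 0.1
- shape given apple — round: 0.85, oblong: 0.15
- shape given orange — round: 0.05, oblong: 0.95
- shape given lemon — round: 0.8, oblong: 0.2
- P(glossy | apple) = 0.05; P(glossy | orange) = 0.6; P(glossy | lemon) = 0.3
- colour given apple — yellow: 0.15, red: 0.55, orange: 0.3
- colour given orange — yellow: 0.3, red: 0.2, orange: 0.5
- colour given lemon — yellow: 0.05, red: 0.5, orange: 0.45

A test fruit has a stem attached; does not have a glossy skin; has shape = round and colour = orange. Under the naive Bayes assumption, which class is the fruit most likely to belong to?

apple: 0.1 × 0.7 × 0.85 × (1−0.05) × 0.3 = 0.0169575
orange: 0.3 × 0.5 × 0.05 × (1−0.6) × 0.5 = 0.0015
lemon: 0.6 × 0.1 × 0.8 × (1−0.3) × 0.45 = 0.01512
Highest score → apple.

apple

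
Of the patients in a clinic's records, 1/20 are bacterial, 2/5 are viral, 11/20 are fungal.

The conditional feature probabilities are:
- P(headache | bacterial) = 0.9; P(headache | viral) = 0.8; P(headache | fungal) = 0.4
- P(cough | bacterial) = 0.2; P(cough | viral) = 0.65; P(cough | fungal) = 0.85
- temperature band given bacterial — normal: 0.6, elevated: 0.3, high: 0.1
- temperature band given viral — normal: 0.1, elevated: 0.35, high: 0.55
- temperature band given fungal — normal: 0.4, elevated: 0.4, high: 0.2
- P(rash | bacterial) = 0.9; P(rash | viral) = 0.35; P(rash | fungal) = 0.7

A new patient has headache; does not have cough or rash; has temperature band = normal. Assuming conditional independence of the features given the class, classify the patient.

bacterial: 0.05 × 0.9 × (1−0.2) × 0.6 × (1−0.9) = 0.00216
viral: 0.4 × 0.8 × (1−0.65) × 0.1 × (1−0.35) = 0.00728
fungal: 0.55 × 0.4 × (1−0.85) × 0.4 × (1−0.7) = 0.00396
Highest score → viral.

viral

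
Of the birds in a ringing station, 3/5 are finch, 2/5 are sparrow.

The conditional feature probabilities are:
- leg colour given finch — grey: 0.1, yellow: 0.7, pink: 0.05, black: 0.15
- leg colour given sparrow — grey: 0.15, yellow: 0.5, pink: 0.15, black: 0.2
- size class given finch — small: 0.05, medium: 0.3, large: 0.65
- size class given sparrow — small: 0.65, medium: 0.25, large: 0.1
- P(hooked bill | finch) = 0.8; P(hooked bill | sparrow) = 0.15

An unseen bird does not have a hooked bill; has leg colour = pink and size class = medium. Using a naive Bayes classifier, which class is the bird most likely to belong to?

sparrow

finch: 0.6 × 0.05 × 0.3 × (1−0.8) = 0.0018
sparrow: 0.4 × 0.15 × 0.25 × (1−0.15) = 0.01275
Highest score → sparrow.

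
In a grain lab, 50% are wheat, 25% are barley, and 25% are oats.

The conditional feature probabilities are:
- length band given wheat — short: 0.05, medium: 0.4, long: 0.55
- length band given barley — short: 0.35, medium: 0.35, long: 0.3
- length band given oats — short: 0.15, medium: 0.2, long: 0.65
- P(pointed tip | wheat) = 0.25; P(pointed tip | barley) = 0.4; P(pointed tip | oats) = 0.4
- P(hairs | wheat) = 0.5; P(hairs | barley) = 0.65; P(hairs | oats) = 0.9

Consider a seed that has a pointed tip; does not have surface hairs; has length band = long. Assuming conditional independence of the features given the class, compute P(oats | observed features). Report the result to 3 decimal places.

0.127

wheat: 0.5 × 0.55 × 0.25 × (1−0.5) = 0.034375
barley: 0.25 × 0.3 × 0.4 × (1−0.65) = 0.0105
oats: 0.25 × 0.65 × 0.4 × (1−0.9) = 0.0065
P(oats | x) = 0.0065 / 0.051375 ≈ 0.127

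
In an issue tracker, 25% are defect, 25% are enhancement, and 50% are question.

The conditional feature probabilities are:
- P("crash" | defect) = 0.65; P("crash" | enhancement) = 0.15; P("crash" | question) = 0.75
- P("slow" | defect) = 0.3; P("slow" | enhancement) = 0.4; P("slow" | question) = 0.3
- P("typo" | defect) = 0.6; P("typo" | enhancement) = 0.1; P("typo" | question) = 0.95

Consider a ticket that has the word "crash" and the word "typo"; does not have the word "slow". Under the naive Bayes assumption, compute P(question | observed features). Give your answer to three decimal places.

defect: 0.25 × 0.65 × (1−0.3) × 0.6 = 0.06825
enhancement: 0.25 × 0.15 × (1−0.4) × 0.1 = 0.00225
question: 0.5 × 0.75 × (1−0.3) × 0.95 = 0.249375
P(question | x) = 0.249375 / 0.319875 ≈ 0.780

0.780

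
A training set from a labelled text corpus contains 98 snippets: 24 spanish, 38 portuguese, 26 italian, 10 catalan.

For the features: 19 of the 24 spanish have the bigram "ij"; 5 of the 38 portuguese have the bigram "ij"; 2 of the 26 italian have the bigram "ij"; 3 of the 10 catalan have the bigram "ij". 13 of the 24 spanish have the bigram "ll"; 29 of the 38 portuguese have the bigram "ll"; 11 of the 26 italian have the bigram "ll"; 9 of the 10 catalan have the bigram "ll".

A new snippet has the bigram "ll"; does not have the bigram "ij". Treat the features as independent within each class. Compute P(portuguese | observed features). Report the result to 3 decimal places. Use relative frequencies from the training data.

0.568

spanish: (24/98) × (5/24) × (13/24) ≈ 0.0276361
portuguese: (38/98) × (33/38) × (29/38) ≈ 0.256982
italian: (26/98) × (24/26) × (11/26) ≈ 0.103611
catalan: (10/98) × (7/10) × (9/10) ≈ 0.0642857
P(portuguese | x) = 0.256982 / 0.4525148 ≈ 0.568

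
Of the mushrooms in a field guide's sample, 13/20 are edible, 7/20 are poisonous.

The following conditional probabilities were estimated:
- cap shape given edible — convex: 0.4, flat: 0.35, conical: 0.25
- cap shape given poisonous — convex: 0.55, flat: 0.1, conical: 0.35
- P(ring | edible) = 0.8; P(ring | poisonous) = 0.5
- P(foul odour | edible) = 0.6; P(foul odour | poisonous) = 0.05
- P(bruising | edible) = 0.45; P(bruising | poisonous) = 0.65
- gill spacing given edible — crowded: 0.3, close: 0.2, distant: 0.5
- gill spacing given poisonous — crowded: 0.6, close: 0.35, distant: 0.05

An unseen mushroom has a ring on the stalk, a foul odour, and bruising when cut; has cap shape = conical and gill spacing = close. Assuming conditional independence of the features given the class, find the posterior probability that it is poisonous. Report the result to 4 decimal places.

0.0903

edible: 0.65 × 0.25 × 0.8 × 0.6 × 0.45 × 0.2 = 0.00702
poisonous: 0.35 × 0.35 × 0.5 × 0.05 × 0.65 × 0.35 = 0.00069671875
P(poisonous | x) = 0.00069671875 / 0.00771671875 ≈ 0.0903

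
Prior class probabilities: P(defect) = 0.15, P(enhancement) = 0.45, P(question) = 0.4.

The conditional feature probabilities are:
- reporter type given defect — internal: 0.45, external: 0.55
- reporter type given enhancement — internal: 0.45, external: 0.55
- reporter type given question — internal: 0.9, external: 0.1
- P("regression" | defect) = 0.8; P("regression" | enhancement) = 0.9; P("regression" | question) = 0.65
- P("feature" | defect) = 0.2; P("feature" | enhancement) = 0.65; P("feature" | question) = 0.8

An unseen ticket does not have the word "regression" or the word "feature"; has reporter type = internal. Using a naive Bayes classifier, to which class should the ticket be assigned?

question

defect: 0.15 × 0.45 × (1−0.8) × (1−0.2) = 0.0108
enhancement: 0.45 × 0.45 × (1−0.9) × (1−0.65) = 0.0070875
question: 0.4 × 0.9 × (1−0.65) × (1−0.8) = 0.0252
Highest score → question.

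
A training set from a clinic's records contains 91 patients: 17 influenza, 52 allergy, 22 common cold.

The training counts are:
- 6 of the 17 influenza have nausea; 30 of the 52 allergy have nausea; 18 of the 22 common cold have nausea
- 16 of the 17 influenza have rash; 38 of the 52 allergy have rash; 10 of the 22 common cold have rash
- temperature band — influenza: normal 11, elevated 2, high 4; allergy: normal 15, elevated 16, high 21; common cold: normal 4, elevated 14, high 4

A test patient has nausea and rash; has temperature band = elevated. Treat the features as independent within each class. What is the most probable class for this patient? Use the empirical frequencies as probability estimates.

allergy

influenza: (17/91) × (6/17) × (16/17) × (2/17) ≈ 0.00730066
allergy: (52/91) × (30/52) × (38/52) × (16/52) ≈ 0.0741271
common cold: (22/91) × (18/22) × (10/22) × (14/22) ≈ 0.0572155
Highest score → allergy.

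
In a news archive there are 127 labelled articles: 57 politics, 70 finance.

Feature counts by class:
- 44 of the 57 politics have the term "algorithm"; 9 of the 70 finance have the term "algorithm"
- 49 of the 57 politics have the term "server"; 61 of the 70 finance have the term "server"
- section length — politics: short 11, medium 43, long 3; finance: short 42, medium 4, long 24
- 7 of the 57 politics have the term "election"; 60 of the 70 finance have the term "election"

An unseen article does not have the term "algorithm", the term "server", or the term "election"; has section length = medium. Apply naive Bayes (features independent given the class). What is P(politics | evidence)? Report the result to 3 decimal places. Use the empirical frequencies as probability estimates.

politics: (57/127) × (13/57) × (8/57) × (43/57) × (50/57) ≈ 0.009507
finance: (70/127) × (61/70) × (9/70) × (4/70) × (10/70) ≈ 0.000504121
P(politics | x) = 0.009507 / 0.010011121 ≈ 0.950

0.950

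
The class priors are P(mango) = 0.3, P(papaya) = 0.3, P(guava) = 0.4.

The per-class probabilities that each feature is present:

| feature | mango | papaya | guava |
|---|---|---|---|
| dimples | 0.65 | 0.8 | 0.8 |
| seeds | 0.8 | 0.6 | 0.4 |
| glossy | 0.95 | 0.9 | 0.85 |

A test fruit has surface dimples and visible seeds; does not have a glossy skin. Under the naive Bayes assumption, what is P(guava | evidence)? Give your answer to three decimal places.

mango: 0.3 × 0.65 × 0.8 × (1−0.95) = 0.0078
papaya: 0.3 × 0.8 × 0.6 × (1−0.9) = 0.0144
guava: 0.4 × 0.8 × 0.4 × (1−0.85) = 0.0192
P(guava | x) = 0.0192 / 0.0414 ≈ 0.464

0.464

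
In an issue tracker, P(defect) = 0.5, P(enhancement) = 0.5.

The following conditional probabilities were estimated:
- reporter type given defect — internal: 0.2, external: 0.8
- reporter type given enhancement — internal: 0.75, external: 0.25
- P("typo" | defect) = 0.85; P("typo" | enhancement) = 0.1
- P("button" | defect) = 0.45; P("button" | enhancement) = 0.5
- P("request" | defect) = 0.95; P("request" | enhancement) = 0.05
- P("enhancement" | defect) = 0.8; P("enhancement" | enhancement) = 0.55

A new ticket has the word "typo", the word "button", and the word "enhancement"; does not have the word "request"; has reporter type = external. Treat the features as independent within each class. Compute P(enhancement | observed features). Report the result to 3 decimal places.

defect: 0.5 × 0.8 × 0.85 × 0.45 × (1−0.95) × 0.8 = 0.00612
enhancement: 0.5 × 0.25 × 0.1 × 0.5 × (1−0.05) × 0.55 = 0.003265625
P(enhancement | x) = 0.003265625 / 0.009385625 ≈ 0.348

0.348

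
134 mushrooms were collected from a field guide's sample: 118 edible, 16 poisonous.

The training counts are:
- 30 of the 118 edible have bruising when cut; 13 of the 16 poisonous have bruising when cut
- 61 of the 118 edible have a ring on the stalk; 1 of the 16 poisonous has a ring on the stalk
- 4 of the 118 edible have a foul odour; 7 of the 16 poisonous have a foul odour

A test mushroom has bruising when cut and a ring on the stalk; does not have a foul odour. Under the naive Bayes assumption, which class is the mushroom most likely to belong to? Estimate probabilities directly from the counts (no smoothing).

edible: (118/134) × (30/118) × (61/118) × (114/118) ≈ 0.111812
poisonous: (16/134) × (13/16) × (1/16) × (9/16) ≈ 0.00341068
Highest score → edible.

edible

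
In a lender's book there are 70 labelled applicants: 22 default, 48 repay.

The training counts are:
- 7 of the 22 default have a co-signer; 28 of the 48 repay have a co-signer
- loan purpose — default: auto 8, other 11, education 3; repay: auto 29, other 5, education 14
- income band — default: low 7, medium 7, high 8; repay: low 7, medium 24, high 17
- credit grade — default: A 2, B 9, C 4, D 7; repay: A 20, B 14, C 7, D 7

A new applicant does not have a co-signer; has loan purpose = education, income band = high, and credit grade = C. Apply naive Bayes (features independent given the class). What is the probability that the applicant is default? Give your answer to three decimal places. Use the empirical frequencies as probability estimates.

default: (22/70) × (15/22) × (3/22) × (8/22) × (4/22) ≈ 0.00193195
repay: (48/70) × (20/48) × (14/48) × (17/48) × (7/48) ≈ 0.00430411
P(default | x) = 0.00193195 / 0.00623606 ≈ 0.310

0.310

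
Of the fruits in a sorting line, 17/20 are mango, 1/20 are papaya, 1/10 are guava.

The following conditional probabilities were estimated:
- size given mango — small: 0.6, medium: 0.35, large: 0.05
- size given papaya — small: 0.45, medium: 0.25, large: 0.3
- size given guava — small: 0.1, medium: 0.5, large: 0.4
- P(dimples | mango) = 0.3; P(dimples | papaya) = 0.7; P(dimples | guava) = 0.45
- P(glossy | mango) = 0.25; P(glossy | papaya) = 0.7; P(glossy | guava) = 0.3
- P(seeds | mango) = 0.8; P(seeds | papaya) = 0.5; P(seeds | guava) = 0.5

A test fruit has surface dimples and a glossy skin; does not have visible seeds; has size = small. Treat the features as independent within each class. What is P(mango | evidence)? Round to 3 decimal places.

mango: 0.85 × 0.6 × 0.3 × 0.25 × (1−0.8) = 0.00765
papaya: 0.05 × 0.45 × 0.7 × 0.7 × (1−0.5) = 0.0055125
guava: 0.1 × 0.1 × 0.45 × 0.3 × (1−0.5) = 0.000675
P(mango | x) = 0.00765 / 0.0138375 ≈ 0.553

0.553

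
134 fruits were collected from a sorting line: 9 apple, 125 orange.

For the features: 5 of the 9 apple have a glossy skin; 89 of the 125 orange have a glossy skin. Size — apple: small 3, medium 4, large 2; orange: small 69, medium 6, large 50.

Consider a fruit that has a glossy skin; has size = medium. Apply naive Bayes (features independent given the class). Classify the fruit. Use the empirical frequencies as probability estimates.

orange

apple: (9/134) × (5/9) × (4/9) ≈ 0.0165837
orange: (125/134) × (89/125) × (6/125) ≈ 0.0318806
Highest score → orange.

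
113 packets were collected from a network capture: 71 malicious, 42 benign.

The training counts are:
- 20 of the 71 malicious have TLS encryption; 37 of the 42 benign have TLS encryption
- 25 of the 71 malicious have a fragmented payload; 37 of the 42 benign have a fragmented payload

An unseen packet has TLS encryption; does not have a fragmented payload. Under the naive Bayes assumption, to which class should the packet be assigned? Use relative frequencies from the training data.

malicious

malicious: (71/113) × (20/71) × (46/71) ≈ 0.11467
benign: (42/113) × (37/42) × (5/42) ≈ 0.0389802
Highest score → malicious.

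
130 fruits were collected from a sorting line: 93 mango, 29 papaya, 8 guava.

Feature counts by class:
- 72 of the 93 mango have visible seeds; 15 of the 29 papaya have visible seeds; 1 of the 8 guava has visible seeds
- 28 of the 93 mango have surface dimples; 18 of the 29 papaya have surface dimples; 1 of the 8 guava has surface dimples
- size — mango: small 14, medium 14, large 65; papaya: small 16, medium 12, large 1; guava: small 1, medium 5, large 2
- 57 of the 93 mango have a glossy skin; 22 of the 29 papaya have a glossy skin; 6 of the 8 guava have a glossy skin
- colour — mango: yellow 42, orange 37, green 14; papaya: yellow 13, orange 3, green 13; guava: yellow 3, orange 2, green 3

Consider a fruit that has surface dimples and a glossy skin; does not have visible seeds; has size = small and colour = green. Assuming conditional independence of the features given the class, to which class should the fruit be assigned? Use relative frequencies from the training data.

papaya

mango: (93/130) × (21/93) × (28/93) × (14/93) × (57/93) × (14/93) ≈ 0.000675512
papaya: (29/130) × (14/29) × (18/29) × (16/29) × (22/29) × (13/29) ≈ 0.0125415
guava: (8/130) × (7/8) × (1/8) × (1/8) × (6/8) × (3/8) ≈ 0.000236629
Highest score → papaya.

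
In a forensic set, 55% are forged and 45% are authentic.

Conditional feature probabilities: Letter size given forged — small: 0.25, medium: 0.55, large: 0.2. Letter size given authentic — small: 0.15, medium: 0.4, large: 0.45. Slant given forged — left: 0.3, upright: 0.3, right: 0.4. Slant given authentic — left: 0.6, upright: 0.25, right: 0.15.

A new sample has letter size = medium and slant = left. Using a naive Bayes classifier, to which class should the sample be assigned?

authentic

forged: 0.55 × 0.55 × 0.3 = 0.09075
authentic: 0.45 × 0.4 × 0.6 = 0.108
Highest score → authentic.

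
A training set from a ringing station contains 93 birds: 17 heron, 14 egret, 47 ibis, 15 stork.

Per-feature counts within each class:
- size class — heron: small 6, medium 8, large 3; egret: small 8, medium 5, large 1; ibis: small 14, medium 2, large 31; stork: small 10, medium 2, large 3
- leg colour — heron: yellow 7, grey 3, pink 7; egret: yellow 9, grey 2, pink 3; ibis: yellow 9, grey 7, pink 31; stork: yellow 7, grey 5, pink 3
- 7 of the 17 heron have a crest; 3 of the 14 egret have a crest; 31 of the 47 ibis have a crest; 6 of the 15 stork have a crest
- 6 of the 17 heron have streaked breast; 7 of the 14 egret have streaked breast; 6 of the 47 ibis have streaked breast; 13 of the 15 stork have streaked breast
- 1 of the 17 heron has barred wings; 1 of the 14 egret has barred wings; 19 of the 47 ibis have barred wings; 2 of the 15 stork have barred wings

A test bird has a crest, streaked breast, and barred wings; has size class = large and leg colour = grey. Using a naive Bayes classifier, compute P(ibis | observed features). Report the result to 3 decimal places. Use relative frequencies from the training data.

heron: (17/93) × (3/17) × (3/17) × (7/17) × (6/17) × (1/17) ≈ 0.0000486646
egret: (14/93) × (1/14) × (2/14) × (3/14) × (7/14) × (1/14) ≈ 0.0000117559
ibis: (47/93) × (31/47) × (7/47) × (31/47) × (6/47) × (19/47) ≈ 0.00168986
stork: (15/93) × (3/15) × (5/15) × (6/15) × (13/15) × (2/15) ≈ 0.000497013
P(ibis | x) = 0.00168986 / 0.0022472935 ≈ 0.752

0.752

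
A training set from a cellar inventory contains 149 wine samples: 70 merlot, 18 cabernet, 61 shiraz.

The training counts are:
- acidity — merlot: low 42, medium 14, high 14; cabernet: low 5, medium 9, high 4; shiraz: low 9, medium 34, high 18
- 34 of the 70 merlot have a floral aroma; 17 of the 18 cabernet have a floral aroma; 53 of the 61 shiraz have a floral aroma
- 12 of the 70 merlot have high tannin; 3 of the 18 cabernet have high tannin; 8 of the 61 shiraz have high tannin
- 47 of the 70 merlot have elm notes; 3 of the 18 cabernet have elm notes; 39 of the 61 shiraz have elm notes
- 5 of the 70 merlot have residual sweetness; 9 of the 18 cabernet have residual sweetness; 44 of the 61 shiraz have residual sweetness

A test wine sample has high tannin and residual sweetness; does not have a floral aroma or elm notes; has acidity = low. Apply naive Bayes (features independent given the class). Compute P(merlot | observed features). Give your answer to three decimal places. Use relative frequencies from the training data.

0.593

merlot: (70/149) × (42/70) × (36/70) × (12/70) × (23/70) × (5/70) ≈ 0.000583247
cabernet: (18/149) × (5/18) × (1/18) × (3/18) × (15/18) × (9/18) ≈ 0.000129464
shiraz: (61/149) × (9/61) × (8/61) × (8/61) × (22/61) × (44/61) ≈ 0.000270267
P(merlot | x) = 0.000583247 / 0.000982978 ≈ 0.593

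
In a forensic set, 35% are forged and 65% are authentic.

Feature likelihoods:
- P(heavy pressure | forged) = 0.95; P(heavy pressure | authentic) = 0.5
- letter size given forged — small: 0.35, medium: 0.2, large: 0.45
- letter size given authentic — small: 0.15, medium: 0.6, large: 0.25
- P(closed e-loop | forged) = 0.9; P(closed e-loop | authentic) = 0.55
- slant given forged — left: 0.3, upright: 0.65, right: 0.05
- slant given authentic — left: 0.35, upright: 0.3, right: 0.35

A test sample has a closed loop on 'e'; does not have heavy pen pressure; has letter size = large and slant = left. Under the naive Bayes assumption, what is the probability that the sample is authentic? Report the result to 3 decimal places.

forged: 0.35 × (1−0.95) × 0.45 × 0.9 × 0.3 = 0.00212625
authentic: 0.65 × (1−0.5) × 0.25 × 0.55 × 0.35 = 0.015640625
P(authentic | x) = 0.015640625 / 0.017766875 ≈ 0.880

0.880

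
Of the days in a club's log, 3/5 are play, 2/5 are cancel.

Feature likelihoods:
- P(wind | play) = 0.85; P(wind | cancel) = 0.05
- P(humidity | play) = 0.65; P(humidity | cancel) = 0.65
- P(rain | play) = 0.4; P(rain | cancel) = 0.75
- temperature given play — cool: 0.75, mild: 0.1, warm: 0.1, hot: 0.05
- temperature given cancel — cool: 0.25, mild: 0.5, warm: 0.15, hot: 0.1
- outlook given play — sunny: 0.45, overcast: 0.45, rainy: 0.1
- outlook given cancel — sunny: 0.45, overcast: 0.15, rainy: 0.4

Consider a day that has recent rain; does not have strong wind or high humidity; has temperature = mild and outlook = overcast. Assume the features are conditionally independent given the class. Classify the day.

play: 0.6 × (1−0.85) × (1−0.65) × 0.4 × 0.1 × 0.45 = 0.000567
cancel: 0.4 × (1−0.05) × (1−0.65) × 0.75 × 0.5 × 0.15 = 0.00748125
Highest score → cancel.

cancel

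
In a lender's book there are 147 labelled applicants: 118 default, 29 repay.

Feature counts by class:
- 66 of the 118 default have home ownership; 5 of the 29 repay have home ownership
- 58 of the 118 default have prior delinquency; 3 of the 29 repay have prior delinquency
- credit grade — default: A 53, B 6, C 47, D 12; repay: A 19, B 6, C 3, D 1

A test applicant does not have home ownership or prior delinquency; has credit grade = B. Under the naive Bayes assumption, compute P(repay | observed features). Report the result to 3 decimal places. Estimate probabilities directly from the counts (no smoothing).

0.768

default: (118/147) × (52/118) × (60/118) × (6/118) ≈ 0.00914586
repay: (29/147) × (24/29) × (26/29) × (6/29) ≈ 0.0302846
P(repay | x) = 0.0302846 / 0.03943046 ≈ 0.768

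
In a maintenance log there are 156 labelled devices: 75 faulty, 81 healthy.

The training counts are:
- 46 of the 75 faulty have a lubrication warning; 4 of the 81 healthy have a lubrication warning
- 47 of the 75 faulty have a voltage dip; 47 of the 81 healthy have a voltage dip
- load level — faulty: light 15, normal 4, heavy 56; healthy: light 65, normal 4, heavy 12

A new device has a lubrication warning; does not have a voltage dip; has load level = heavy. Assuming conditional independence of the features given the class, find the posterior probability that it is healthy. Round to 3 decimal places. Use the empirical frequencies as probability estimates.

faulty: (75/156) × (46/75) × (28/75) × (56/75) ≈ 0.0821972
healthy: (81/156) × (4/81) × (34/81) × (12/81) ≈ 0.0015945
P(healthy | x) = 0.0015945 / 0.0837917 ≈ 0.019

0.019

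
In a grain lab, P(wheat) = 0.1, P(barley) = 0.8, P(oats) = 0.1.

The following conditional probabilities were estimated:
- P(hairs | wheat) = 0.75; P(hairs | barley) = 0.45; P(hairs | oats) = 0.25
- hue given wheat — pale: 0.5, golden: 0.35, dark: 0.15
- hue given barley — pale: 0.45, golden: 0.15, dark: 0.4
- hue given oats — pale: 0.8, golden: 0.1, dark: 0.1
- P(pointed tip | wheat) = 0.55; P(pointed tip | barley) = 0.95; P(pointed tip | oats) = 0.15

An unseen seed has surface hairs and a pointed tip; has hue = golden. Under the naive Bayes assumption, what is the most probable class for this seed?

barley

wheat: 0.1 × 0.75 × 0.35 × 0.55 = 0.0144375
barley: 0.8 × 0.45 × 0.15 × 0.95 = 0.0513
oats: 0.1 × 0.25 × 0.1 × 0.15 = 0.000375
Highest score → barley.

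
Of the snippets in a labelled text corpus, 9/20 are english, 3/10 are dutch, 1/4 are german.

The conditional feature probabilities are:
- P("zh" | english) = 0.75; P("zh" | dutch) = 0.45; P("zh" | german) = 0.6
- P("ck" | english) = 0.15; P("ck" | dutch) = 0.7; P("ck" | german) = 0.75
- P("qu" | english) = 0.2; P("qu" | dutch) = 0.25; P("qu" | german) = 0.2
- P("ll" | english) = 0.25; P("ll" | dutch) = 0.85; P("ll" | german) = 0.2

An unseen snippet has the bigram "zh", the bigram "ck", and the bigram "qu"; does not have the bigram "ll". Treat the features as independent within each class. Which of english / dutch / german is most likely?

german

english: 0.45 × 0.75 × 0.15 × 0.2 × (1−0.25) = 0.00759375
dutch: 0.3 × 0.45 × 0.7 × 0.25 × (1−0.85) = 0.00354375
german: 0.25 × 0.6 × 0.75 × 0.2 × (1−0.2) = 0.018
Highest score → german.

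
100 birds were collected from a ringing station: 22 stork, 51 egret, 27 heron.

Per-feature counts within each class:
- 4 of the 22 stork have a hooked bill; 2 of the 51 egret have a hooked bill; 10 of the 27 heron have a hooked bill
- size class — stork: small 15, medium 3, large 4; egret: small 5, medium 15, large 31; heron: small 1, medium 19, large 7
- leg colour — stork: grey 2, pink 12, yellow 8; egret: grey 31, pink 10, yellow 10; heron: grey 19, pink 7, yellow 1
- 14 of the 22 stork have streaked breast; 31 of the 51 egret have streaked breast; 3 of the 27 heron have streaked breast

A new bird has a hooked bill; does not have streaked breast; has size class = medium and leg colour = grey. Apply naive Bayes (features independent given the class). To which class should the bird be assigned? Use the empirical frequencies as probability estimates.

heron

stork: (22/100) × (4/22) × (3/22) × (2/22) × (8/22) ≈ 0.000180316
egret: (51/100) × (2/51) × (15/51) × (31/51) × (20/51) ≈ 0.00140218
heron: (27/100) × (10/27) × (19/27) × (19/27) × (24/27) ≈ 0.0440177
Highest score → heron.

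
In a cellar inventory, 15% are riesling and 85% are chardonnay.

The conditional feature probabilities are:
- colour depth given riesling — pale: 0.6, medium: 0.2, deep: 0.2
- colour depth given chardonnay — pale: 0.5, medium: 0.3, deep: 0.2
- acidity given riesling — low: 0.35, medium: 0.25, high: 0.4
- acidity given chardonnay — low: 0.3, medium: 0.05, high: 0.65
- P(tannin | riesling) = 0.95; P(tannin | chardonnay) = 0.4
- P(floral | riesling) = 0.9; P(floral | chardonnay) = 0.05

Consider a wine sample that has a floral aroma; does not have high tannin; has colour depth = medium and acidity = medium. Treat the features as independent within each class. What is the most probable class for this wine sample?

riesling: 0.15 × 0.2 × 0.25 × (1−0.95) × 0.9 = 0.0003375
chardonnay: 0.85 × 0.3 × 0.05 × (1−0.4) × 0.05 = 0.0003825
Highest score → chardonnay.

chardonnay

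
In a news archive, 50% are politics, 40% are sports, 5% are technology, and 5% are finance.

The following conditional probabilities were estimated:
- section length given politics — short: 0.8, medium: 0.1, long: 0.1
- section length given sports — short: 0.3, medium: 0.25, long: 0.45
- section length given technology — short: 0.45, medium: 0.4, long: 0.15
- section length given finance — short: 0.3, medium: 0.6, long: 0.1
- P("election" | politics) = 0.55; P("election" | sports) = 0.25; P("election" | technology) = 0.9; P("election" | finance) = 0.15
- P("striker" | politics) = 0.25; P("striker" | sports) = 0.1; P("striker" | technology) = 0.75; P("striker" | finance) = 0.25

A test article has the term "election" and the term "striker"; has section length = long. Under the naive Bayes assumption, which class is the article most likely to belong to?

politics

politics: 0.5 × 0.1 × 0.55 × 0.25 = 0.006875
sports: 0.4 × 0.45 × 0.25 × 0.1 = 0.0045
technology: 0.05 × 0.15 × 0.9 × 0.75 = 0.0050625
finance: 0.05 × 0.1 × 0.15 × 0.25 = 0.0001875
Highest score → politics.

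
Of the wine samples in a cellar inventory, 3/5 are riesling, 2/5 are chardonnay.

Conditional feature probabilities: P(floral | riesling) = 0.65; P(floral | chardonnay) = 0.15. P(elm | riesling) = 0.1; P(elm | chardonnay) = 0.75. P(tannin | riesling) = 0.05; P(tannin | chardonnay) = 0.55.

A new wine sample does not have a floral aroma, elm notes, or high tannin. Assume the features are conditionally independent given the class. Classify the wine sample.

riesling: 0.6 × (1−0.65) × (1−0.1) × (1−0.05) = 0.17955
chardonnay: 0.4 × (1−0.15) × (1−0.75) × (1−0.55) = 0.03825
Highest score → riesling.

riesling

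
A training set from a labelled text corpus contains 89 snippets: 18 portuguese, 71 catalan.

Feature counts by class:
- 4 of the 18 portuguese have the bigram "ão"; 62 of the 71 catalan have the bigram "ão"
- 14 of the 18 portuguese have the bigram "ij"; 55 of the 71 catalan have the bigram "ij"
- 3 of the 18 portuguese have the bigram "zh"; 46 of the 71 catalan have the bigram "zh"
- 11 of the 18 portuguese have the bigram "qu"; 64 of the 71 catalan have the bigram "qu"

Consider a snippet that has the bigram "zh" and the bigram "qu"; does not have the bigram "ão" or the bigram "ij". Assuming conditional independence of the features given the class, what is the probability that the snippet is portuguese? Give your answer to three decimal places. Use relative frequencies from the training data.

0.211

portuguese: (18/89) × (14/18) × (4/18) × (3/18) × (11/18) ≈ 0.00356036
catalan: (71/89) × (9/71) × (16/71) × (46/71) × (64/71) ≈ 0.0133087
P(portuguese | x) = 0.00356036 / 0.01686906 ≈ 0.211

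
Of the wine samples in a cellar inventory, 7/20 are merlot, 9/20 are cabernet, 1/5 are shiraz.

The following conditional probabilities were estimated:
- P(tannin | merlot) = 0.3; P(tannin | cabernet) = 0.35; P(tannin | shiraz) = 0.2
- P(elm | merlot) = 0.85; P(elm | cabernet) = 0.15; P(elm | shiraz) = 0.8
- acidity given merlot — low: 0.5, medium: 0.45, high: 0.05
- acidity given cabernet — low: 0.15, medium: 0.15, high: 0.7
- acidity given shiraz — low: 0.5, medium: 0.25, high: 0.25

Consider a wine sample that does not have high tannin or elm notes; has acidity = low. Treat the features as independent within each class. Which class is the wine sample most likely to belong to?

cabernet

merlot: 0.35 × (1−0.3) × (1−0.85) × 0.5 = 0.018375
cabernet: 0.45 × (1−0.35) × (1−0.15) × 0.15 = 0.03729375
shiraz: 0.2 × (1−0.2) × (1−0.8) × 0.5 = 0.016
Highest score → cabernet.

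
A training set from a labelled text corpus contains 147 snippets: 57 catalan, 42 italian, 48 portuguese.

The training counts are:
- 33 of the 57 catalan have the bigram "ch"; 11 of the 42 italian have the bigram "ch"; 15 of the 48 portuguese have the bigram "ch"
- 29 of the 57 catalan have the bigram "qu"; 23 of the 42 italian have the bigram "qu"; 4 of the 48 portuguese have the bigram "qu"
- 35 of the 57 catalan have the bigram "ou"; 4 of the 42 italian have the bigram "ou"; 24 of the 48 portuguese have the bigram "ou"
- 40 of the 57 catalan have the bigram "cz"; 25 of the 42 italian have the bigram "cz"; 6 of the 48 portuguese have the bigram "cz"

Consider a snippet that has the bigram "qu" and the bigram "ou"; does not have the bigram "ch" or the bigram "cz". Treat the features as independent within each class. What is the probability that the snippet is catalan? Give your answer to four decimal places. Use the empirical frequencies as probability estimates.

0.5462

catalan: (57/147) × (24/57) × (29/57) × (35/57) × (17/57) ≈ 0.0152119
italian: (42/147) × (31/42) × (23/42) × (4/42) × (17/42) ≈ 0.00445178
portuguese: (48/147) × (33/48) × (4/48) × (24/48) × (42/48) ≈ 0.00818452
P(catalan | x) = 0.0152119 / 0.0278482 ≈ 0.5462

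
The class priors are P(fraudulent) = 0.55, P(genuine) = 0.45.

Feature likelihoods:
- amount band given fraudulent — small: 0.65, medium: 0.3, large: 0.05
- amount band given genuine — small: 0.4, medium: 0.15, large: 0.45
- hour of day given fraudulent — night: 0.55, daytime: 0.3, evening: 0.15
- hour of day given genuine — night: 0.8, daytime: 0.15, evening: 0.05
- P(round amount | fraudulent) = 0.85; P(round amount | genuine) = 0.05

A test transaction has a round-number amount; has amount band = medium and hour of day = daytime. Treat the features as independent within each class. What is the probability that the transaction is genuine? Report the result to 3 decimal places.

0.012

fraudulent: 0.55 × 0.3 × 0.3 × 0.85 = 0.042075
genuine: 0.45 × 0.15 × 0.15 × 0.05 = 0.00050625
P(genuine | x) = 0.00050625 / 0.04258125 ≈ 0.012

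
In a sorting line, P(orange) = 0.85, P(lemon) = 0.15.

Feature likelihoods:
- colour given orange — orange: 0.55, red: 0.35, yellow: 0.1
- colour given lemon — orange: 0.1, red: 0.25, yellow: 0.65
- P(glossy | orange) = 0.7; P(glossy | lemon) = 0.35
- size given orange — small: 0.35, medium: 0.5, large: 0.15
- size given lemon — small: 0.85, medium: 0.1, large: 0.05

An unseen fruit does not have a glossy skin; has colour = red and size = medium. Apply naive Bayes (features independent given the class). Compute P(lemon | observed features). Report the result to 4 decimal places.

0.0518

orange: 0.85 × 0.35 × (1−0.7) × 0.5 = 0.044625
lemon: 0.15 × 0.25 × (1−0.35) × 0.1 = 0.0024375
P(lemon | x) = 0.0024375 / 0.0470625 ≈ 0.0518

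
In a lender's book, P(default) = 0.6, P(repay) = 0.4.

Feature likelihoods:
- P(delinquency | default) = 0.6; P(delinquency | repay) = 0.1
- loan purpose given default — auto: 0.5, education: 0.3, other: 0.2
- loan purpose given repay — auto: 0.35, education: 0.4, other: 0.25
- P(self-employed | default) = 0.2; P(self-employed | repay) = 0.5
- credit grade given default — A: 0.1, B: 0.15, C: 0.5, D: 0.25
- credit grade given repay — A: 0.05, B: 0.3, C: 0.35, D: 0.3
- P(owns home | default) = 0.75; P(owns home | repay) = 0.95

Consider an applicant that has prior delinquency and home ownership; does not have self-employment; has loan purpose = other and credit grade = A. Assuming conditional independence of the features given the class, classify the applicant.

default

default: 0.6 × 0.6 × 0.2 × (1−0.2) × 0.1 × 0.75 = 0.00432
repay: 0.4 × 0.1 × 0.25 × (1−0.5) × 0.05 × 0.95 = 0.0002375
Highest score → default.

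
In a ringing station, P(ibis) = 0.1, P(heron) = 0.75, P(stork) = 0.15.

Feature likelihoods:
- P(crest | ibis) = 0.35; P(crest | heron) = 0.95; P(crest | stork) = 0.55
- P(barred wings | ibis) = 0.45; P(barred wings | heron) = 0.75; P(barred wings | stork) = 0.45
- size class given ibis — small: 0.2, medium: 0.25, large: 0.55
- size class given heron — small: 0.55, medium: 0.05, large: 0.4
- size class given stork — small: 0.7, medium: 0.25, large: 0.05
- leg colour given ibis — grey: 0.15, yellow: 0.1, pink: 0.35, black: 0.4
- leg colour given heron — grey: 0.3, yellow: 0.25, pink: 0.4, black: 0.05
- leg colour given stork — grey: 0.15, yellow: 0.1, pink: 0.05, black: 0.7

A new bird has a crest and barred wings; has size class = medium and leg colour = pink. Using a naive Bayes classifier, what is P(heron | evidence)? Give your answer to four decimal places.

ibis: 0.1 × 0.35 × 0.45 × 0.25 × 0.35 = 0.001378125
heron: 0.75 × 0.95 × 0.75 × 0.05 × 0.4 = 0.0106875
stork: 0.15 × 0.55 × 0.45 × 0.25 × 0.05 = 0.0004640625
P(heron | x) = 0.0106875 / 0.0125296875 ≈ 0.8530

0.8530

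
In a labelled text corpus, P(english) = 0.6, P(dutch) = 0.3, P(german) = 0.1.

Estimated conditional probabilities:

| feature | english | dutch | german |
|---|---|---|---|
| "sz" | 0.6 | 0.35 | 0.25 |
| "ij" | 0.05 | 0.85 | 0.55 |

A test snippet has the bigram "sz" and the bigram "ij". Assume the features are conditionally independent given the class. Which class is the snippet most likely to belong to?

dutch

english: 0.6 × 0.6 × 0.05 = 0.018
dutch: 0.3 × 0.35 × 0.85 = 0.08925
german: 0.1 × 0.25 × 0.55 = 0.01375
Highest score → dutch.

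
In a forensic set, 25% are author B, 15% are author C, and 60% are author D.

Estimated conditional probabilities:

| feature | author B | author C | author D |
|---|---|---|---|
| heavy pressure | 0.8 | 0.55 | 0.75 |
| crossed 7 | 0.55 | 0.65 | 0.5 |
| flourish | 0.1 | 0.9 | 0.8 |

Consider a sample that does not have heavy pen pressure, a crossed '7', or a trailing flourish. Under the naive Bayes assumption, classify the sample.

author B

author B: 0.25 × (1−0.8) × (1−0.55) × (1−0.1) = 0.02025
author C: 0.15 × (1−0.55) × (1−0.65) × (1−0.9) = 0.0023625
author D: 0.6 × (1−0.75) × (1−0.5) × (1−0.8) = 0.015
Highest score → author B.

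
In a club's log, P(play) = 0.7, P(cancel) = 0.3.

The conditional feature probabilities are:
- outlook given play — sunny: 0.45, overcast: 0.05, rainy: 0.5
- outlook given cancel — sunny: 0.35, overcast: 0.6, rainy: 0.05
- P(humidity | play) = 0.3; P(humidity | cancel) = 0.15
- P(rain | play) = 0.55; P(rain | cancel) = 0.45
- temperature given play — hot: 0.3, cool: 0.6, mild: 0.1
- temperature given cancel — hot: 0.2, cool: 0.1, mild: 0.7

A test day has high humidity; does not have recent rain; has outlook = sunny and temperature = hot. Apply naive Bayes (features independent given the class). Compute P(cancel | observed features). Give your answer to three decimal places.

0.120

play: 0.7 × 0.45 × 0.3 × (1−0.55) × 0.3 = 0.0127575
cancel: 0.3 × 0.35 × 0.15 × (1−0.45) × 0.2 = 0.0017325
P(cancel | x) = 0.0017325 / 0.01449 ≈ 0.120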